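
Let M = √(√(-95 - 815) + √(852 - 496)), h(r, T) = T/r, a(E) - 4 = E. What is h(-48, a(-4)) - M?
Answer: -√(2*√89 + I*√910) ≈ -5.2177 - 2.8908*I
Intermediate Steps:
a(E) = 4 + E
M = √(2*√89 + I*√910) (M = √(√(-910) + √356) = √(I*√910 + 2*√89) = √(2*√89 + I*√910) ≈ 5.2177 + 2.8908*I)
h(-48, a(-4)) - M = (4 - 4)/(-48) - √(2*√89 + I*√910) = 0*(-1/48) - √(2*√89 + I*√910) = 0 - √(2*√89 + I*√910) = -√(2*√89 + I*√910)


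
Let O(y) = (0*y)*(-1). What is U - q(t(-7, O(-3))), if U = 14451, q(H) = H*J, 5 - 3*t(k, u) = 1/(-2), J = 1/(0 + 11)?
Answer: 86705/6 ≈ 14451.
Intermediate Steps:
J = 1/11 ≈ 0.090909
O(y) = 0 (O(y) = 0*(-1) = 0)
t(k, u) = 11/6 (t(k, u) = 5/3 - ⅓/(-2) = 5/3 - ⅓*(-½) = 5/3 + ⅙ = 11/6)
q(H) = H/11 (q(H) = H*(1/11) = H/11)
U - q(t(-7, O(-3))) = 14451 - 11/(11*6) = 14451 - 1*⅙ = 14451 - ⅙ = 86705/6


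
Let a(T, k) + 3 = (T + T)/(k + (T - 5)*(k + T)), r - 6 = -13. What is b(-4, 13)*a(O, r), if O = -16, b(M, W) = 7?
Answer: -365/17 ≈ -21.471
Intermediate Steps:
r = -7 (r = 6 - 13 = -7)
a(T, k) = -3 + 2*T/(k + (-5 + T)*(T + k)) (a(T, k) = -3 + (T + T)/(k + (T - 5)*(k + T)) = -3 + (2*T)/(k + (-5 + T)*(T + k)) = -3 + 2*T/(k + (-5 + T)*(T + k)))
b(-4, 13)*a(O, r) = 7*((-3*(-16)**2 + 12*(-7) + 17*(-16) - 3*(-16)*(-7))/((-16)**2 - 5*(-16) - 4*(-7) - 16*(-7))) = 7*((-3*256 - 84 - 272 - 336)/(256 + 80 + 28 + 112)) = 7*((-768 - 84 - 272 - 336)/476) = 7*((1/476)*(-1460)) = 7*(-365/119) = -365/17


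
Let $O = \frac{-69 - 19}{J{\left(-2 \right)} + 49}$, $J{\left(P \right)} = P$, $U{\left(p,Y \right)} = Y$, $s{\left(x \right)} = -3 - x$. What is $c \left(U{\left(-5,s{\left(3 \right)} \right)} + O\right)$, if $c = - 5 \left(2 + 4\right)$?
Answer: $\frac{11100}{47} \approx 236.17$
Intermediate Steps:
$O = - \frac{88}{47}$ ($O = \frac{-69 - 19}{-2 + 49} = - \frac{88}{47} \approx -1.8723$)
$c = -30$ ($c = \left(-5\right) 6 = -30$)
$c \left(U{\left(-5,s{\left(3 \right)} \right)} + O\right) = - 30 \left(\left(-3 - 3\right) - \frac{88}{47}\right) = - 30 \left(-6 - \frac{88}{47}\right) = \left(-30\right) \left(- \frac{370}{47}\right) = \frac{11100}{47}$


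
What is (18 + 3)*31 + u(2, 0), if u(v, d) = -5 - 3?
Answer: 643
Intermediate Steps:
u(v, d) = -8
(18 + 3)*31 + u(2, 0) = (18 + 3)*31 - 8 = 21*31 - 8 = 651 - 8 = 643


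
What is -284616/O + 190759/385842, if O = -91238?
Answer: 63610638157/17601726198 ≈ 3.6139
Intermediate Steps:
-284616/O + 190759/385842 = -284616/(-91238) + 190759/385842 = -284616*(-1/91238) + 190759*(1/385842) = 142308/45619 + 190759/385842 = 63610638157/17601726198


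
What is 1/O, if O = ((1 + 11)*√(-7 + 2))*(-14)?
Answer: I*√5/840 ≈ 0.002662*I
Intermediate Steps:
O = -168*I*√5 (O = (12*√(-5))*(-14) = (12*(I*√5))*(-14) = (12*I*√5)*(-14) = -168*I*√5 ≈ -375.66*I)
1/O = 1/(-168*I*√5) = I*√5/840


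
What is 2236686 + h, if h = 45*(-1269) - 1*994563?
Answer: 1185018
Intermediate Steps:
h = -1051668 (h = -57105 - 994563 = -1051668)
2236686 + h = 2236686 - 1051668 = 1185018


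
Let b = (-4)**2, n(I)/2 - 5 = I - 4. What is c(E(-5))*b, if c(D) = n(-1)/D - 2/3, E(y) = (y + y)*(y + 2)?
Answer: -32/3 ≈ -10.667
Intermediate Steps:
n(I) = 2 + 2*I (n(I) = 10 + 2*(I - 4) = 10 + 2*(-4 + I) = 10 + (-8 + 2*I) = 2 + 2*I)
E(y) = 2*y*(2 + y) (E(y) = (2*y)*(2 + y) = 2*y*(2 + y))
c(D) = -2/3 (c(D) = (2 + 2*(-1))/D - 2/3 = (2 - 2)/D - 2*1/3 = 0/D - 2/3 = 0 - 2/3 = -2/3)
b = 16
c(E(-5))*b = -2/3*16 = -32/3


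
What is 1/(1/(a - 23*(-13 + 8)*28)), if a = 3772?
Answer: 6992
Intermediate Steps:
1/(1/(a - 23*(-13 + 8)*28)) = 1/(1/(3772 - 23*(-13 + 8)*28)) = 1/(1/(3772 - 23*(-5)*28)) = 1/(1/(3772 + 115*28)) = 1/(1/(3772 + 3220)) = 1/(1/6992) = 6992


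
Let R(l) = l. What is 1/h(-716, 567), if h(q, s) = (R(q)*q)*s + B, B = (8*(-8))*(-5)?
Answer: 1/290676272 ≈ 3.4403e-9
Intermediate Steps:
B = 320 (B = -64*(-5) = 320)
h(q, s) = 320 + s*q² (h(q, s) = (q*q)*s + 320 = q²*s + 320 = s*q² + 320 = 320 + s*q²)
1/h(-716, 567) = 1/(320 + 567*(-716)²) = 1/(320 + 567*512656) = 1/(320 + 290675952) = 1/290676272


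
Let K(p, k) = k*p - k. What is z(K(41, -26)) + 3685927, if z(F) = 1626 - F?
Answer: 3688593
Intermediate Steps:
K(p, k) = -k + k*p
z(K(41, -26)) + 3685927 = (1626 - (-26)*(-1 + 41)) + 3685927 = (1626 - (-26)*40) + 3685927 = (1626 - 1*(-1040)) + 3685927 = (1626 + 1040) + 3685927 = 2666 + 3685927 = 3688593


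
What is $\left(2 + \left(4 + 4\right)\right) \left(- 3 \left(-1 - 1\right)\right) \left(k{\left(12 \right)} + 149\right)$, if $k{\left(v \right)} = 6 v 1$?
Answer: $13260$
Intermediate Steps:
$k{\left(v \right)} = 6 v$
$\left(2 + \left(4 + 4\right)\right) \left(- 3 \left(-1 - 1\right)\right) \left(k{\left(12 \right)} + 149\right) = \left(2 + \left(4 + 4\right)\right) \left(- 3 \left(-1 - 1\right)\right) \left(6 \cdot 12 + 149\right) = \left(2 + 8\right) \left(\left(-3\right) \left(-2\right)\right) \left(72 + 149\right) = 10 \cdot 6 \cdot 221 = 60 \cdot 221 = 13260$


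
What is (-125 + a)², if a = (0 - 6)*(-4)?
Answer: 10201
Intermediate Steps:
a = 24 (a = -6*(-4) = 24)
(-125 + a)² = (-125 + 24)² = (-101)² = 10201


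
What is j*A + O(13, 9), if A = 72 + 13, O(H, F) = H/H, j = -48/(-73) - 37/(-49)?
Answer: 433082/3577 ≈ 121.07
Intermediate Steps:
j = 5053/3577 (j = -48*(-1/73) - 37*(-1/49) = 48/73 + 37/49 = 5053/3577 ≈ 1.4126)
O(H, F) = 1
A = 85
j*A + O(13, 9) = (5053/3577)*85 + 1 = 429505/3577 + 1 = 433082/3577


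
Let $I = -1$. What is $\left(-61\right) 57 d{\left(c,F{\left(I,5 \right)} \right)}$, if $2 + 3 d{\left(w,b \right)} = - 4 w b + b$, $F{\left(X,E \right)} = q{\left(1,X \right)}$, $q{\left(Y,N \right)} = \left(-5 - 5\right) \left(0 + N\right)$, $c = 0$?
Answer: $-9272$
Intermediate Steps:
$q{\left(Y,N \right)} = - 10 N$
$F{\left(X,E \right)} = - 10 X$
$d{\left(w,b \right)} = - \frac{2}{3} + \frac{b}{3} - \frac{4 b w}{3}$ ($d{\left(w,b \right)} = - \frac{2}{3} + \frac{- 4 w b + b}{3} = - \frac{2}{3} + \frac{- 4 b w + b}{3} = - \frac{2}{3} + \frac{b - 4 b w}{3} = - \frac{2}{3} - \left(- \frac{b}{3} + \frac{4 b w}{3}\right) = - \frac{2}{3} + \frac{b}{3} - \frac{4 b w}{3}$)
$\left(-61\right) 57 d{\left(c,F{\left(I,5 \right)} \right)} = \left(-61\right) 57 \left(- \frac{2}{3} + \frac{\left(-10\right) \left(-1\right)}{3} - \frac{4}{3} \left(\left(-10\right) \left(-1\right)\right) 0\right) = - 3477 \left(- \frac{2}{3} + \frac{1}{3} \cdot 10 - \frac{40}{3} \cdot 0\right) = - 3477 \left(- \frac{2}{3} + \frac{10}{3} + 0\right) = \left(-3477\right) \frac{8}{3} = -9272$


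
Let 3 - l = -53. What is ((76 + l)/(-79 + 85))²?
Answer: 484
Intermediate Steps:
l = 56 (l = 3 - 1*(-53) = 3 + 53 = 56)
((76 + l)/(-79 + 85))² = ((76 + 56)/(-79 + 85))² = (132/6)² = (132*(⅙))² = 22² = 484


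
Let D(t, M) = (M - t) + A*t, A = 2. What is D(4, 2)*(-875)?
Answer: -5250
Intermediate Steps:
D(t, M) = M + t (D(t, M) = (M - t) + 2*t = M + t)
D(4, 2)*(-875) = (2 + 4)*(-875) = 6*(-875) = -5250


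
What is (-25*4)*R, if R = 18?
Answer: -1800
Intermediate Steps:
(-25*4)*R = -25*4*18 = -100*18 = -1800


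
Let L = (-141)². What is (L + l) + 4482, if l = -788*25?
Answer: 4663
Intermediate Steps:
l = -19700
L = 19881
(L + l) + 4482 = (19881 - 19700) + 4482 = 181 + 4482 = 4663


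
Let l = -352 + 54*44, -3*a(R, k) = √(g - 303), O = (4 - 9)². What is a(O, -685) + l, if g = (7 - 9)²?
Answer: 2024 - I*√299/3 ≈ 2024.0 - 5.7639*I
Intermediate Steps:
g = 4 (g = (-2)² = 4)
O = 25 (O = (-5)² = 25)
a(R, k) = -I*√299/3 (a(R, k) = -√(4 - 303)/3 = -I*√299/3)
l = 2024 (l = -352 + 2376 = 2024)
a(O, -685) + l = -I*√299/3 + 2024 = 2024 - I*√299/3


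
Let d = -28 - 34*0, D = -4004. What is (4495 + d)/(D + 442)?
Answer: -4467/3562 ≈ -1.2541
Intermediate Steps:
d = -28 (d = -28 + 0 = -28)
(4495 + d)/(D + 442) = (4495 - 28)/(-4004 + 442) = 4467/(-3562) = 4467*(-1/3562) = -4467/3562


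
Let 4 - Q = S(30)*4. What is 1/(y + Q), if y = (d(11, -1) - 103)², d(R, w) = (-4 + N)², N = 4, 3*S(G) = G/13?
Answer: 13/137929 ≈ 9.4251e-5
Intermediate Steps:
S(G) = G/39 (S(G) = (G/13)/3 = G/39)
d(R, w) = 0 (d(R, w) = (-4 + 4)² = 0² = 0)
y = 10609 (y = (0 - 103)² = (-103)² = 10609)
Q = 12/13 (Q = 4 - (1/39)*30*4 = 4 - 10*4/13 = 4 - 1*40/13 = 4 - 40/13 = 12/13 ≈ 0.92308)
1/(y + Q) = 1/(10609 + 12/13) = 1/(137929/13) = 13/137929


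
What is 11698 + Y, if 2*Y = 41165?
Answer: 64561/2 ≈ 32281.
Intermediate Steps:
Y = 41165/2 (Y = (1/2)*41165 = 41165/2 ≈ 20583.)
11698 + Y = 11698 + 41165/2 = 64561/2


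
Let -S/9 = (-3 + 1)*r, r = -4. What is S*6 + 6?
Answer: -426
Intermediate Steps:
S = -72 (S = -9*(-3 + 1)*(-4) = -(-18)*(-4) = -9*8 = -72)
S*6 + 6 = -72*6 + 6 = -432 + 6 = -426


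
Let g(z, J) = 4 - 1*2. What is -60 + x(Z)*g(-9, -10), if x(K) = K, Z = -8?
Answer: -76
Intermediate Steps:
g(z, J) = 2 (g(z, J) = 4 - 2 = 2)
-60 + x(Z)*g(-9, -10) = -60 - 8*2 = -60 - 16 = -76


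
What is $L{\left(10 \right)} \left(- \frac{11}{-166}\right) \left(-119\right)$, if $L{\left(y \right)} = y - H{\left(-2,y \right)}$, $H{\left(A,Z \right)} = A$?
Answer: $- \frac{7854}{83} \approx -94.626$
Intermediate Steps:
$L{\left(y \right)} = 2 + y$ ($L{\left(y \right)} = y - -2 = y + 2 = 2 + y$)
$L{\left(10 \right)} \left(- \frac{11}{-166}\right) \left(-119\right) = \left(2 + 10\right) \left(- \frac{11}{-166}\right) \left(-119\right) = 12 \left(\left(-11\right) \left(- \frac{1}{166}\right)\right) \left(-119\right) = 12 \cdot \frac{11}{166} \left(-119\right) = \frac{66}{83} \left(-119\right) = - \frac{7854}{83}$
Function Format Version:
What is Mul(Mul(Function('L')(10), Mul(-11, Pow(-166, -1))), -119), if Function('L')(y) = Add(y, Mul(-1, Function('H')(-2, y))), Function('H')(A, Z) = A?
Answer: Rational(-7854, 83) ≈ -94.626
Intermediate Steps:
Function('L')(y) = Add(2, y) (Function('L')(y) = Add(y, Mul(-1, -2)) = Add(y, 2) = Add(2, y))
Mul(Mul(Function('L')(10), Mul(-11, Pow(-166, -1))), -119) = Mul(Mul(Add(2, 10), Mul(-11, Pow(-166, -1))), -119) = Mul(Mul(12, Mul(-11, Rational(-1, 166))), -119) = Mul(Mul(12, Rational(11, 166)), -119) = Mul(Rational(66, 83), -119) = Rational(-7854, 83)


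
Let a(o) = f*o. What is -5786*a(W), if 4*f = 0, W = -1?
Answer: 0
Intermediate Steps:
f = 0 (f = (¼)*0 = 0)
a(o) = 0 (a(o) = 0*o = 0)
-5786*a(W) = -5786*0 = 0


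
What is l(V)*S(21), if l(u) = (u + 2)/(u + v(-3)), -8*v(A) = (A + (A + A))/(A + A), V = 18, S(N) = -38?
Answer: -128/3 ≈ -42.667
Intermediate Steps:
v(A) = -3/16 (v(A) = -(A + (A + A))/(8*(A + A)) = -(A + 2*A)/(8*(2*A)) = -3*A*1/(2*A)/8 = -1/8*3/2 = -3/16)
l(u) = (2 + u)/(-3/16 + u) (l(u) = (u + 2)/(u - 3/16) = (2 + u)/(-3/16 + u))
l(V)*S(21) = (16*(2 + 18)/(-3 + 16*18))*(-38) = (16*20/(-3 + 288))*(-38) = (16*20/285)*(-38) = (16*(1/285)*20)*(-38) = (64/57)*(-38) = -128/3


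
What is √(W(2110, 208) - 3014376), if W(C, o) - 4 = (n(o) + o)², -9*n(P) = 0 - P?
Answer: 2*I*√59959433/9 ≈ 1720.7*I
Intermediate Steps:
n(P) = P/9 (n(P) = -(0 - P)/9 = -(-1)*P/9 = P/9)
W(C, o) = 4 + 100*o²/81 (W(C, o) = 4 + (o/9 + o)² = 4 + (10*o/9)² = 4 + 100*o²/81)
√(W(2110, 208) - 3014376) = √((4 + (100/81)*208²) - 3014376) = √((4 + (100/81)*43264) - 3014376) = √((4 + 4326400/81) - 3014376) = √(4326724/81 - 3014376) = √(-239837732/81) = 2*I*√59959433/9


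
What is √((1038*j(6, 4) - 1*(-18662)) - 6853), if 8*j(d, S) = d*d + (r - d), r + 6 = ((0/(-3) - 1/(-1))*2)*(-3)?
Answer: √56578/2 ≈ 118.93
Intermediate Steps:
r = -12 (r = -6 + ((0/(-3) - 1/(-1))*2)*(-3) = -6 + ((0*(-⅓) - 1*(-1))*2)*(-3) = -6 + ((0 + 1)*2)*(-3) = -6 + (1*2)*(-3) = -6 + 2*(-3) = -6 - 6 = -12)
j(d, S) = -3/2 - d/8 + d²/8 (j(d, S) = (d*d + (-12 - d))/8 = (d² + (-12 - d))/8 = (-12 + d² - d)/8 = -3/2 - d/8 + d²/8)
√((1038*j(6, 4) - 1*(-18662)) - 6853) = √((1038*(-3/2 - ⅛*6 + (⅛)*6²) - 1*(-18662)) - 6853) = √((1038*(-3/2 - ¾ + (⅛)*36) + 18662) - 6853) = √((1038*(-3/2 - ¾ + 9/2) + 18662) - 6853) = √((1038*(9/4) + 18662) - 6853) = √((4671/2 + 18662) - 6853) = √(41995/2 - 6853) = √(28289/2) = √56578/2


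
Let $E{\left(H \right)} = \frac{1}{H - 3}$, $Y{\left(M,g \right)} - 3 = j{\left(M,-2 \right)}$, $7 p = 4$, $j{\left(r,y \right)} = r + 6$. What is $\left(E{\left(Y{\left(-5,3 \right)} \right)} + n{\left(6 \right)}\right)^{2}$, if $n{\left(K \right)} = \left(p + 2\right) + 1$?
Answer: $\frac{1024}{49} \approx 20.898$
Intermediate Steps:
$j{\left(r,y \right)} = 6 + r$
$p = \frac{4}{7}$ ($p = \frac{1}{7} \cdot 4 = \frac{4}{7} \approx 0.57143$)
$Y{\left(M,g \right)} = 9 + M$ ($Y{\left(M,g \right)} = 3 + \left(6 + M\right) = 9 + M$)
$E{\left(H \right)} = \frac{1}{-3 + H}$
$n{\left(K \right)} = \frac{25}{7}$ ($n{\left(K \right)} = \left(\frac{4}{7} + 2\right) + 1 = \frac{18}{7} + 1 = \frac{25}{7}$)
$\left(E{\left(Y{\left(-5,3 \right)} \right)} + n{\left(6 \right)}\right)^{2} = \left(\frac{1}{-3 + \left(9 - 5\right)} + \frac{25}{7}\right)^{2} = \left(\frac{1}{-3 + 4} + \frac{25}{7}\right)^{2} = \left(1^{-1} + \frac{25}{7}\right)^{2} = \left(1 + \frac{25}{7}\right)^{2} = \left(\frac{32}{7}\right)^{2} = \frac{1024}{49}$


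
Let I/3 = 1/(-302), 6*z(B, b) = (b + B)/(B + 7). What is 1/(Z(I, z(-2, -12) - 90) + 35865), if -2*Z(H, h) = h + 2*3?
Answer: 30/1077217 ≈ 2.7850e-5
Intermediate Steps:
z(B, b) = (B + b)/(6*(7 + B)) (z(B, b) = ((b + B)/(B + 7))/6 = ((B + b)/(7 + B))/6 = (B + b)/(6*(7 + B)))
I = -3/302 (I = 3/(-302) = 3*(-1/302) = -3/302 ≈ -0.0099338)
Z(H, h) = -3 - h/2 (Z(H, h) = -(h + 2*3)/2 = -(h + 6)/2 = -(6 + h)/2 = -3 - h/2)
1/(Z(I, z(-2, -12) - 90) + 35865) = 1/((-3 - ((-2 - 12)/(6*(7 - 2)) - 90)/2) + 35865) = 1/((-3 - ((⅙)*(-14)/5 - 90)/2) + 35865) = 1/((-3 - ((⅙)*(⅕)*(-14) - 90)/2) + 35865) = 1/((-3 - (-7/15 - 90)/2) + 35865) = 1/((-3 - ½*(-1357/15)) + 35865) = 1/((-3 + 1357/30) + 35865) = 1/(1267/30 + 35865) = 1/(1077217/30) = 30/1077217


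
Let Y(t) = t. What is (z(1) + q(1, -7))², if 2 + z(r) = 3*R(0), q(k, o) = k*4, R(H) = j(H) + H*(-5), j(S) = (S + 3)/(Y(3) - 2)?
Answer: 121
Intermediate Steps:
j(S) = 3 + S (j(S) = (S + 3)/(3 - 2) = (3 + S)/1 = (3 + S)*1 = 3 + S)
R(H) = 3 - 4*H (R(H) = (3 + H) + H*(-5) = (3 + H) - 5*H = 3 - 4*H)
q(k, o) = 4*k
z(r) = 7 (z(r) = -2 + 3*(3 - 4*0) = -2 + 3*(3 + 0) = -2 + 3*3 = -2 + 9 = 7)
(z(1) + q(1, -7))² = (7 + 4*1)² = (7 + 4)² = 11² = 121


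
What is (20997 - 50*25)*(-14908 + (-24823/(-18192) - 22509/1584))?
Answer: -7370173501145/25014 ≈ -2.9464e+8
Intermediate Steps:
(20997 - 50*25)*(-14908 + (-24823/(-18192) - 22509/1584)) = (20997 - 1250)*(-14908 + (-24823*(-1/18192) - 22509*1/1584)) = 19747*(-14908 + (24823/18192 - 2501/176)) = 19747*(-14908 - 321323/25014) = 19747*(-373230035/25014) = -7370173501145/25014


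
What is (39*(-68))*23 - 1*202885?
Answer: -263881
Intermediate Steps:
(39*(-68))*23 - 1*202885 = -2652*23 - 202885 = -60996 - 202885 = -263881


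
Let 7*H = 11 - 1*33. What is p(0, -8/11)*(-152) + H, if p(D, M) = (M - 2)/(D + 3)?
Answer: 10398/77 ≈ 135.04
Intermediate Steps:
p(D, M) = (-2 + M)/(3 + D)
H = -22/7 (H = (11 - 1*33)/7 = (11 - 33)/7 = (⅐)*(-22) = -22/7 ≈ -3.1429)
p(0, -8/11)*(-152) + H = ((-2 - 8/11)/(3 + 0))*(-152) - 22/7 = ((-2 - 8*1/11)/3)*(-152) - 22/7 = ((-2 - 8/11)/3)*(-152) - 22/7 = ((⅓)*(-30/11))*(-152) - 22/7 = -10/11*(-152) - 22/7 = 1520/11 - 22/7 = 10398/77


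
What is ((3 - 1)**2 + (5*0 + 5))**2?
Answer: 81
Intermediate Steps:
((3 - 1)**2 + (5*0 + 5))**2 = (2**2 + (0 + 5))**2 = (4 + 5)**2 = 9**2 = 81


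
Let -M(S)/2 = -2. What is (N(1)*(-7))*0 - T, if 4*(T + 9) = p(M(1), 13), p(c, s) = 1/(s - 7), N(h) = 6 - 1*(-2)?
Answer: 215/24 ≈ 8.9583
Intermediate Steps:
M(S) = 4 (M(S) = -2*(-2) = 4)
N(h) = 8 (N(h) = 6 + 2 = 8)
p(c, s) = 1/(-7 + s)
T = -215/24 (T = -9 + 1/(4*(-7 + 13)) = -9 + (1/4)/6 = -9 + (1/4)*(1/6) = -9 + 1/24 = -215/24 ≈ -8.9583)
(N(1)*(-7))*0 - T = (8*(-7))*0 - 1*(-215/24) = -56*0 + 215/24 = 0 + 215/24 = 215/24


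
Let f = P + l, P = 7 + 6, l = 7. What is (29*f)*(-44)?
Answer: -25520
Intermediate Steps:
P = 13
f = 20 (f = 13 + 7 = 20)
(29*f)*(-44) = (29*20)*(-44) = 580*(-44) = -25520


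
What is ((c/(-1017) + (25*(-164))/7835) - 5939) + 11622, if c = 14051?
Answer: 9033798580/1593639 ≈ 5668.7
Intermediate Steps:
((c/(-1017) + (25*(-164))/7835) - 5939) + 11622 = ((14051/(-1017) + (25*(-164))/7835) - 5939) + 11622 = ((14051*(-1/1017) - 4100*1/7835) - 5939) + 11622 = ((-14051/1017 - 820/1567) - 5939) + 11622 = (-22851857/1593639 - 5939) + 11622 = -9487473878/1593639 + 11622 = 9033798580/1593639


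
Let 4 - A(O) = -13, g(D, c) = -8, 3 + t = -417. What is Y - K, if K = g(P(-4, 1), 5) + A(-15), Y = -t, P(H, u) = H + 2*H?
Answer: 411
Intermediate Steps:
t = -420 (t = -3 - 417 = -420)
P(H, u) = 3*H
A(O) = 17 (A(O) = 4 - 1*(-13) = 4 + 13 = 17)
Y = 420 (Y = -1*(-420) = 420)
K = 9 (K = -8 + 17 = 9)
Y - K = 420 - 1*9 = 420 - 9 = 411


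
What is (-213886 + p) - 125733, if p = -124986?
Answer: -464605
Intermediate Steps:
(-213886 + p) - 125733 = (-213886 - 124986) - 125733 = -338872 - 125733 = -464605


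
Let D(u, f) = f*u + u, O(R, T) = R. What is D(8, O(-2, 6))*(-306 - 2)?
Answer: 2464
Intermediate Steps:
D(u, f) = u + f*u
D(8, O(-2, 6))*(-306 - 2) = (8*(1 - 2))*(-306 - 2) = (8*(-1))*(-308) = -8*(-308) = 2464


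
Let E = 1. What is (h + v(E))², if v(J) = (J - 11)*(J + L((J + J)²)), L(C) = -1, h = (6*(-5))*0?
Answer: 0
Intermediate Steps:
h = 0 (h = -30*0 = 0)
v(J) = (-1 + J)*(-11 + J) (v(J) = (J - 11)*(J - 1) = (-11 + J)*(-1 + J) = (-1 + J)*(-11 + J))
(h + v(E))² = (0 + (11 + 1² - 12*1))² = (0 + (11 + 1 - 12))² = (0 + 0)² = 0² = 0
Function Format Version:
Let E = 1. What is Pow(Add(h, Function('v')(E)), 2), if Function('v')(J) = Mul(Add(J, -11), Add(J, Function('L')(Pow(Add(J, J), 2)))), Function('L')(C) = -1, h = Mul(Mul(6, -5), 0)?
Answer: 0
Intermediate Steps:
h = 0 (h = Mul(-30, 0) = 0)
Function('v')(J) = Mul(Add(-1, J), Add(-11, J)) (Function('v')(J) = Mul(Add(J, -11), Add(J, -1)) = Mul(Add(-11, J), Add(-1, J)) = Mul(Add(-1, J), Add(-11, J)))
Pow(Add(h, Function('v')(E)), 2) = Pow(Add(0, Add(11, Pow(1, 2), Mul(-12, 1))), 2) = Pow(Add(0, Add(11, 1, -12)), 2) = Pow(Add(0, 0), 2) = Pow(0, 2) = 0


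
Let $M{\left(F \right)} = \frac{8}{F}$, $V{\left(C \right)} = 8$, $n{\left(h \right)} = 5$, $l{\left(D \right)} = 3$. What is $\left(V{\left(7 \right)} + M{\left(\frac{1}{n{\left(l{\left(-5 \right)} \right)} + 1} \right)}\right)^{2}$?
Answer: $3136$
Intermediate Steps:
$\left(V{\left(7 \right)} + M{\left(\frac{1}{n{\left(l{\left(-5 \right)} \right)} + 1} \right)}\right)^{2} = \left(8 + \frac{8}{\frac{1}{5 + 1}}\right)^{2} = \left(8 + \frac{8}{\frac{1}{6}}\right)^{2} = \left(8 + 8 \frac{1}{\frac{1}{6}}\right)^{2} = \left(8 + 8 \cdot 6\right)^{2} = \left(8 + 48\right)^{2} = 56^{2} = 3136$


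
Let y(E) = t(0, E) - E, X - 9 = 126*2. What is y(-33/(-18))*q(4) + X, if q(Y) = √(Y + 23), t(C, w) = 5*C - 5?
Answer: 261 - 41*√3/2 ≈ 225.49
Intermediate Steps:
t(C, w) = -5 + 5*C
X = 261 (X = 9 + 126*2 = 9 + 252 = 261)
q(Y) = √(23 + Y)
y(E) = -5 - E (y(E) = (-5 + 5*0) - E = (-5 + 0) - E = -5 - E)
y(-33/(-18))*q(4) + X = (-5 - (-33)/(-18))*√(23 + 4) + 261 = (-5 - (-33)*(-1)/18)*√27 + 261 = (-5 - 1*11/6)*(3*√3) + 261 = (-5 - 11/6)*(3*√3) + 261 = -41*√3/2 + 261 = 261 - 41*√3/2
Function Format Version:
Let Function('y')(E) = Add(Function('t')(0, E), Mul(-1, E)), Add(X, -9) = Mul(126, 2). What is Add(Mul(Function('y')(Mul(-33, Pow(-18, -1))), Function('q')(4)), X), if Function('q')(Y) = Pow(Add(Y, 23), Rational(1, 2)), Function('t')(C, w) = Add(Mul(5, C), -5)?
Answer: Add(261, Mul(Rational(-41, 2), Pow(3, Rational(1, 2)))) ≈ 225.49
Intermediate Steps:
Function('t')(C, w) = Add(-5, Mul(5, C))
X = 261 (X = Add(9, Mul(126, 2)) = Add(9, 252) = 261)
Function('q')(Y) = Pow(Add(23, Y), Rational(1, 2))
Function('y')(E) = Add(-5, Mul(-1, E)) (Function('y')(E) = Add(Add(-5, Mul(5, 0)), Mul(-1, E)) = Add(Add(-5, 0), Mul(-1, E)) = Add(-5, Mul(-1, E)))
Add(Mul(Function('y')(Mul(-33, Pow(-18, -1))), Function('q')(4)), X) = Add(Mul(Add(-5, Mul(-1, Mul(-33, Pow(-18, -1)))), Pow(Add(23, 4), Rational(1, 2))), 261) = Add(Mul(Add(-5, Mul(-1, Mul(-33, Rational(-1, 18)))), Pow(27, Rational(1, 2))), 261) = Add(Mul(Add(-5, Mul(-1, Rational(11, 6))), Mul(3, Pow(3, Rational(1, 2)))), 261) = Add(Mul(Add(-5, Rational(-11, 6)), Mul(3, Pow(3, Rational(1, 2)))), 261) = Add(Mul(Rational(-41, 6), Mul(3, Pow(3, Rational(1, 2)))), 261) = Add(Mul(Rational(-41, 2), Pow(3, Rational(1, 2))), 261) = Add(261, Mul(Rational(-41, 2), Pow(3, Rational(1, 2))))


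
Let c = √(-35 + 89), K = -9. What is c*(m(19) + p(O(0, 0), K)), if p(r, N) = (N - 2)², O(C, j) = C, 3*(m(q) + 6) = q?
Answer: 364*√6 ≈ 891.61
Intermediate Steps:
m(q) = -6 + q/3
p(r, N) = (-2 + N)²
c = 3*√6 (c = √54 = 3*√6 ≈ 7.3485)
c*(m(19) + p(O(0, 0), K)) = (3*√6)*((-6 + (⅓)*19) + (-2 - 9)²) = (3*√6)*((-6 + 19/3) + (-11)²) = (3*√6)*(⅓ + 121) = (3*√6)*(364/3) = 364*√6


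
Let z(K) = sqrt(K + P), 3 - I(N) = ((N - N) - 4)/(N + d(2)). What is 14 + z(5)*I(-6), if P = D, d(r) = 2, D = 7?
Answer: 14 + 4*sqrt(3) ≈ 20.928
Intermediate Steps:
P = 7
I(N) = 3 + 4/(2 + N) (I(N) = 3 - ((N - N) - 4)/(N + 2) = 3 - (0 - 4)/(2 + N) = 3 - (-4)/(2 + N) = 3 + 4/(2 + N))
z(K) = sqrt(7 + K) (z(K) = sqrt(K + 7) = sqrt(7 + K))
14 + z(5)*I(-6) = 14 + sqrt(7 + 5)*((10 + 3*(-6))/(2 - 6)) = 14 + sqrt(12)*((10 - 18)/(-4)) = 14 + (2*sqrt(3))*(-1/4*(-8)) = 14 + (2*sqrt(3))*2 = 14 + 4*sqrt(3)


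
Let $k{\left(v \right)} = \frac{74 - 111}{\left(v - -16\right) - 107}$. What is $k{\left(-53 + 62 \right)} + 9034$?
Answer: $\frac{740825}{82} \approx 9034.5$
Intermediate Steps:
$k{\left(v \right)} = - \frac{37}{-91 + v}$ ($k{\left(v \right)} = - \frac{37}{\left(v + 16\right) - 107} = - \frac{37}{\left(16 + v\right) - 107} = - \frac{37}{-91 + v}$)
$k{\left(-53 + 62 \right)} + 9034 = - \frac{37}{-91 + \left(-53 + 62\right)} + 9034 = - \frac{37}{-91 + 9} + 9034 = - \frac{37}{-82} + 9034 = \left(-37\right) \left(- \frac{1}{82}\right) + 9034 = \frac{37}{82} + 9034 = \frac{740825}{82}$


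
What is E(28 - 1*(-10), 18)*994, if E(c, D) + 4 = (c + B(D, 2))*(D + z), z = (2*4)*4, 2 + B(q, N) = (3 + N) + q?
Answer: 2928324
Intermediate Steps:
B(q, N) = 1 + N + q (B(q, N) = -2 + ((3 + N) + q) = -2 + (3 + N + q) = 1 + N + q)
z = 32 (z = 8*4 = 32)
E(c, D) = -4 + (32 + D)*(3 + D + c) (E(c, D) = -4 + (c + (1 + 2 + D))*(D + 32) = -4 + (c + (3 + D))*(32 + D) = -4 + (3 + D + c)*(32 + D) = -4 + (32 + D)*(3 + D + c))
E(28 - 1*(-10), 18)*994 = (92 + 18² + 32*(28 - 1*(-10)) + 35*18 + 18*(28 - 1*(-10)))*994 = (92 + 324 + 32*(28 + 10) + 630 + 18*(28 + 10))*994 = (92 + 324 + 32*38 + 630 + 18*38)*994 = (92 + 324 + 1216 + 630 + 684)*994 = 2946*994 = 2928324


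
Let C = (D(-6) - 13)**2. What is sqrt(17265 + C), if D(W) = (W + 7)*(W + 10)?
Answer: 7*sqrt(354) ≈ 131.70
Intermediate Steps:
D(W) = (7 + W)*(10 + W)
C = 81 (C = ((70 + (-6)**2 + 17*(-6)) - 13)**2 = ((70 + 36 - 102) - 13)**2 = (4 - 13)**2 = (-9)**2 = 81)
sqrt(17265 + C) = sqrt(17265 + 81) = sqrt(17346) = 7*sqrt(354)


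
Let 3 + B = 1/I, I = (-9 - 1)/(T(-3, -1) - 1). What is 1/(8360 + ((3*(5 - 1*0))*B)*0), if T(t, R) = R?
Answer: 1/8360 ≈ 0.00011962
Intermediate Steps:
I = 5 (I = (-9 - 1)/(-1 - 1) = -10/(-2) = -10*(-1/2) = 5)
B = -14/5 (B = -3 + 1/5 = -14/5 ≈ -2.8000)
1/(8360 + ((3*(5 - 1*0))*B)*0) = 1/(8360 + ((3*(5 - 1*0))*(-14/5))*0) = 1/(8360 + ((3*(5 + 0))*(-14/5))*0) = 1/(8360 + ((3*5)*(-14/5))*0) = 1/(8360 + (15*(-14/5))*0) = 1/(8360 - 42*0) = 1/(8360 + 0) = 1/8360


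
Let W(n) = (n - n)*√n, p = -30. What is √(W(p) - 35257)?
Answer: I*√35257 ≈ 187.77*I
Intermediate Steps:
W(n) = 0 (W(n) = 0*√n = 0)
√(W(p) - 35257) = √(0 - 35257) = √(-35257) = I*√35257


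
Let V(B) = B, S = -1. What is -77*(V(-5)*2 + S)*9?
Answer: 7623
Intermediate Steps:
-77*(V(-5)*2 + S)*9 = -77*(-5*2 - 1)*9 = -77*(-10 - 1)*9 = -(-847)*9 = -77*(-99) = 7623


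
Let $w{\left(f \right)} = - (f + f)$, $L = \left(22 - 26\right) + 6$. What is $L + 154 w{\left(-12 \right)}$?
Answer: $3698$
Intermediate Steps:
$L = 2$ ($L = -4 + 6 = 2$)
$w{\left(f \right)} = - 2 f$
$L + 154 w{\left(-12 \right)} = 2 + 154 \left(\left(-2\right) \left(-12\right)\right) = 2 + 154 \cdot 24 = 2 + 3696 = 3698$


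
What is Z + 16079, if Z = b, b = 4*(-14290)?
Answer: -41081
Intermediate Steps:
b = -57160
Z = -57160
Z + 16079 = -57160 + 16079 = -41081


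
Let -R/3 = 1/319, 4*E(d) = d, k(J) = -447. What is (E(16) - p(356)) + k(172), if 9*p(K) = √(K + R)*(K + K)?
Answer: -443 - 712*√36225959/2871 ≈ -1935.6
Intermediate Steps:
E(d) = d/4
R = -3/319 ≈ -0.0094044
p(K) = 2*K*√(-3/319 + K)/9 (p(K) = (√(K - 3/319)*(K + K))/9 = (√(-3/319 + K)*(2*K))/9 = (2*K*√(-3/319 + K))/9 = 2*K*√(-3/319 + K)/9)
(E(16) - p(356)) + k(172) = ((¼)*16 - 2*356*√(-957 + 101761*356)/2871) - 447 = (4 - 2*356*√(-957 + 36226916)/2871) - 447 = (4 - 2*356*√36225959/2871) - 447 = (4 - 712*√36225959/2871) - 447 = -443 - 712*√36225959/2871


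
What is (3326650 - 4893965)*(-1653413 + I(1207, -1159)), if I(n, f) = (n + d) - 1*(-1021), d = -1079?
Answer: 2589618151160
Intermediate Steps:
I(n, f) = -58 + n (I(n, f) = (n - 1079) - 1*(-1021) = (-1079 + n) + 1021 = -58 + n)
(3326650 - 4893965)*(-1653413 + I(1207, -1159)) = (3326650 - 4893965)*(-1653413 + (-58 + 1207)) = -1567315*(-1653413 + 1149) = -1567315*(-1652264) = 2589618151160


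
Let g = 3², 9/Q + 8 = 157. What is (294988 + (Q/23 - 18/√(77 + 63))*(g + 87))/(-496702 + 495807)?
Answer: -202184948/613433 + 864*√35/31325 ≈ -329.43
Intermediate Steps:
Q = 9/149 (Q = 9/(-8 + 157) = 9/149 ≈ 0.060403)
g = 9
(294988 + (Q/23 - 18/√(77 + 63))*(g + 87))/(-496702 + 495807) = (294988 + ((9/149)/23 - 18/√(77 + 63))*(9 + 87))/(-496702 + 495807) = (294988 + ((9/149)*(1/23) - 18*√35/70)*96)/(-895) = (294988 + (9/3427 - 18*√35/70)*96)*(-1/895) = (294988 + (9/3427 - 9*√35/35)*96)*(-1/895) = (294988 + (864/3427 - 864*√35/35))*(-1/895) = (1010924740/3427 - 864*√35/35)*(-1/895) = -202184948/613433 + 864*√35/31325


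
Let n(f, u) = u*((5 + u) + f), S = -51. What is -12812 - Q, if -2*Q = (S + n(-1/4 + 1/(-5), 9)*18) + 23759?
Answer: 2791/20 ≈ 139.55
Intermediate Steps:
n(f, u) = u*(5 + f + u)
Q = -259031/20 (Q = -((-51 + (9*(5 + (-1/4 + 1/(-5)) + 9))*18) + 23759)/2 = -((-51 + (9*(5 + (-1*¼ + 1*(-⅕)) + 9))*18) + 23759)/2 = -((-51 + (9*(5 + (-¼ - ⅕) + 9))*18) + 23759)/2 = -((-51 + (9*(5 - 9/20 + 9))*18) + 23759)/2 = -((-51 + (9*(271/20))*18) + 23759)/2 = -((-51 + (2439/20)*18) + 23759)/2 = -((-51 + 21951/10) + 23759)/2 = -(21441/10 + 23759)/2 = -½*259031/10 = -259031/20 ≈ -12952.)
-12812 - Q = -12812 - 1*(-259031/20) = -12812 + 259031/20 = 2791/20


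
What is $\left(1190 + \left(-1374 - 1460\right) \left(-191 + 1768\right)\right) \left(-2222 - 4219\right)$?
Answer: $28778568348$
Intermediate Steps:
$\left(1190 + \left(-1374 - 1460\right) \left(-191 + 1768\right)\right) \left(-2222 - 4219\right) = \left(1190 - 4469218\right) \left(-6441\right) = \left(-4468028\right) \left(-6441\right) = 28778568348$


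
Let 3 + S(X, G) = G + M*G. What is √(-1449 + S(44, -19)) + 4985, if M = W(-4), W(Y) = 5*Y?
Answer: 4985 + I*√1091 ≈ 4985.0 + 33.03*I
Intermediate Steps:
M = -20 (M = 5*(-4) = -20)
S(X, G) = -3 - 19*G (S(X, G) = -3 + (G - 20*G) = -3 - 19*G)
√(-1449 + S(44, -19)) + 4985 = √(-1449 + (-3 - 19*(-19))) + 4985 = √(-1449 + (-3 + 361)) + 4985 = √(-1449 + 358) + 4985 = √(-1091) + 4985 = I*√1091 + 4985 = 4985 + I*√1091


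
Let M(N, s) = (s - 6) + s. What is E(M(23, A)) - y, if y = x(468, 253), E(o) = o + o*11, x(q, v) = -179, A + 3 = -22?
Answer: -493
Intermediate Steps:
A = -25 (A = -3 - 22 = -25)
M(N, s) = -6 + 2*s (M(N, s) = (-6 + s) + s = -6 + 2*s)
E(o) = 12*o (E(o) = o + 11*o = 12*o)
y = -179
E(M(23, A)) - y = 12*(-6 + 2*(-25)) - 1*(-179) = 12*(-6 - 50) + 179 = 12*(-56) + 179 = -672 + 179 = -493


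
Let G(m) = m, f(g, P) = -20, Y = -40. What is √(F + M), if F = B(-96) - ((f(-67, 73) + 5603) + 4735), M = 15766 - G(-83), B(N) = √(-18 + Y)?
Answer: √(5531 + I*√58) ≈ 74.371 + 0.0512*I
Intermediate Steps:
B(N) = I*√58 (B(N) = √(-18 - 40) = √(-58) = I*√58)
M = 15849 (M = 15766 - 1*(-83) = 15766 + 83 = 15849)
F = -10318 + I*√58 (F = I*√58 - ((-20 + 5603) + 4735) = I*√58 - (5583 + 4735) = I*√58 - 1*10318 = I*√58 - 10318 = -10318 + I*√58 ≈ -10318.0 + 7.6158*I)
√(F + M) = √((-10318 + I*√58) + 15849) = √(5531 + I*√58)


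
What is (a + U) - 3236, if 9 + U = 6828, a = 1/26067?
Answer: 93398062/26067 ≈ 3583.0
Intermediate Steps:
a = 1/26067 ≈ 3.8363e-5
U = 6819 (U = -9 + 6828 = 6819)
(a + U) - 3236 = (1/26067 + 6819) - 3236 = 177750874/26067 - 3236 = 93398062/26067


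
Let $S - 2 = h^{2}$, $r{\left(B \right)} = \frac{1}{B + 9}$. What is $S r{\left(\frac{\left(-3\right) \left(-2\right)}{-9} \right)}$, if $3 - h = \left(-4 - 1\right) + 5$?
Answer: $\frac{33}{25} \approx 1.32$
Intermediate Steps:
$r{\left(B \right)} = \frac{1}{9 + B}$
$h = 3$ ($h = 3 - \left(\left(-4 - 1\right) + 5\right) = 3 - \left(-5 + 5\right) = 3 - 0 = 3 + 0 = 3$)
$S = 11$ ($S = 2 + 3^{2} = 2 + 9 = 11$)
$S r{\left(\frac{\left(-3\right) \left(-2\right)}{-9} \right)} = \frac{11}{9 + \frac{\left(-3\right) \left(-2\right)}{-9}} = \frac{11}{9 + 6 \left(- \frac{1}{9}\right)} = \frac{11}{9 - \frac{2}{3}} = \frac{11}{\frac{25}{3}} = 11 \cdot \frac{3}{25} = \frac{33}{25}$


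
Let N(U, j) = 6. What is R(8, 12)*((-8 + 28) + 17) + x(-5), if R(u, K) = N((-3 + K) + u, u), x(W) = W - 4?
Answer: 213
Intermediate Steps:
x(W) = -4 + W
R(u, K) = 6
R(8, 12)*((-8 + 28) + 17) + x(-5) = 6*((-8 + 28) + 17) + (-4 - 5) = 6*(20 + 17) - 9 = 6*37 - 9 = 222 - 9 = 213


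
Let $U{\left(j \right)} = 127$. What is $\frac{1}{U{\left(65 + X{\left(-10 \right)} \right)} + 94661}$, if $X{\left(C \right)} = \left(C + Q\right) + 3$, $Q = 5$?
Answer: $\frac{1}{94788} \approx 1.055 \cdot 10^{-5}$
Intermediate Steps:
$X{\left(C \right)} = 8 + C$ ($X{\left(C \right)} = \left(C + 5\right) + 3 = \left(5 + C\right) + 3 = 8 + C$)
$\frac{1}{U{\left(65 + X{\left(-10 \right)} \right)} + 94661} = \frac{1}{127 + 94661} = \frac{1}{94788}$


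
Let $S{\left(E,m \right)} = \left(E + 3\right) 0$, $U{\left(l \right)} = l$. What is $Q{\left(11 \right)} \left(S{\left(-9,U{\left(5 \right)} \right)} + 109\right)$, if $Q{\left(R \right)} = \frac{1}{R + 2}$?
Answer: $\frac{109}{13} \approx 8.3846$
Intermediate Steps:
$Q{\left(R \right)} = \frac{1}{2 + R}$
$S{\left(E,m \right)} = 0$ ($S{\left(E,m \right)} = \left(3 + E\right) 0 = 0$)
$Q{\left(11 \right)} \left(S{\left(-9,U{\left(5 \right)} \right)} + 109\right) = \frac{0 + 109}{2 + 11} = \frac{1}{13} \cdot 109 = \frac{109}{13}$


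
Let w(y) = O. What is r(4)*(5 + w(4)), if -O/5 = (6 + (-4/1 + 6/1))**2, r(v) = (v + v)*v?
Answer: -10080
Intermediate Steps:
r(v) = 2*v**2 (r(v) = (2*v)*v = 2*v**2)
O = -320 (O = -5*(6 + (-4/1 + 6/1))**2 = -5*(6 + (-4*1 + 6*1))**2 = -5*(6 + (-4 + 6))**2 = -5*(6 + 2)**2 = -5*8**2 = -5*64 = -320)
w(y) = -320
r(4)*(5 + w(4)) = (2*4**2)*(5 - 320) = (2*16)*(-315) = 32*(-315) = -10080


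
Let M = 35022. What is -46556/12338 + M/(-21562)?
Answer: -358985477/66507989 ≈ -5.3976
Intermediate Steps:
-46556/12338 + M/(-21562) = -46556/12338 + 35022/(-21562) = -46556*1/12338 + 35022*(-1/21562) = -23278/6169 - 17511/10781 = -358985477/66507989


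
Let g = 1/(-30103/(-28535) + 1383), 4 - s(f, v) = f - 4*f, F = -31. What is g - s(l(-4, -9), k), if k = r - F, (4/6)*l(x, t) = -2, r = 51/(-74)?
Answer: 197498575/39494008 ≈ 5.0007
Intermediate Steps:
r = -51/74 (r = 51*(-1/74) = -51/74 ≈ -0.68919)
l(x, t) = -3 (l(x, t) = (3/2)*(-2) = -3)
k = 2243/74 (k = -51/74 - 1*(-31) = -51/74 + 31 = 2243/74 ≈ 30.311)
s(f, v) = 4 + 3*f (s(f, v) = 4 - (f - 4*f) = 4 - (-3)*f = 4 + 3*f)
g = 28535/39494008 (g = 1/(-30103*(-1/28535) + 1383) = 1/(30103/28535 + 1383) = 1/(39494008/28535) = 28535/39494008 ≈ 0.00072251)
g - s(l(-4, -9), k) = 28535/39494008 - (4 + 3*(-3)) = 28535/39494008 - (4 - 9) = 28535/39494008 - 1*(-5) = 28535/39494008 + 5 = 197498575/39494008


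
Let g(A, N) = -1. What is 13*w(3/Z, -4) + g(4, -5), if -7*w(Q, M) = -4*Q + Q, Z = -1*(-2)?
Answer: 103/14 ≈ 7.3571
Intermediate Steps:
Z = 2
w(Q, M) = 3*Q/7 (w(Q, M) = -(-4*Q + Q)/7 = -(-3)*Q/7 = 3*Q/7)
13*w(3/Z, -4) + g(4, -5) = 13*(3*(3/2)/7) - 1 = 13*(3*(3*(½))/7) - 1 = 13*((3/7)*(3/2)) - 1 = 13*(9/14) - 1 = 117/14 - 1 = 103/14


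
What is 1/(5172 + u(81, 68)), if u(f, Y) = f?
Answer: 1/5253 ≈ 0.00019037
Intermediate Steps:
1/(5172 + u(81, 68)) = 1/(5172 + 81) = 1/5253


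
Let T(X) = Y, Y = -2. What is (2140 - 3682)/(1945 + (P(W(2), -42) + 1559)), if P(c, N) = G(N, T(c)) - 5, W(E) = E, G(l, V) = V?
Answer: -1542/3497 ≈ -0.44095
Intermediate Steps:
T(X) = -2
P(c, N) = -7 (P(c, N) = -2 - 5 = -7)
(2140 - 3682)/(1945 + (P(W(2), -42) + 1559)) = (2140 - 3682)/(1945 + (-7 + 1559)) = -1542/(1945 + 1552) = -1542/3497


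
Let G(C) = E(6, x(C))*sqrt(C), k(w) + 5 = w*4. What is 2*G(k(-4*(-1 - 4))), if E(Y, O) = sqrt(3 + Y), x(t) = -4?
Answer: 30*sqrt(3) ≈ 51.962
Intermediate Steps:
k(w) = -5 + 4*w (k(w) = -5 + w*4 = -5 + 4*w)
G(C) = 3*sqrt(C) (G(C) = sqrt(3 + 6)*sqrt(C) = sqrt(9)*sqrt(C) = 3*sqrt(C))
2*G(k(-4*(-1 - 4))) = 2*(3*sqrt(-5 + 4*(-4*(-1 - 4)))) = 2*(3*sqrt(-5 + 4*(-4*(-5)))) = 2*(3*sqrt(-5 + 4*20)) = 2*(3*sqrt(-5 + 80)) = 2*(3*sqrt(75)) = 2*(3*(5*sqrt(3))) = 2*(15*sqrt(3)) = 30*sqrt(3)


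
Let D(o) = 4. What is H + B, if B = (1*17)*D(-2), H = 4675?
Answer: 4743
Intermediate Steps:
B = 68 (B = (1*17)*4 = 17*4 = 68)
H + B = 4675 + 68 = 4743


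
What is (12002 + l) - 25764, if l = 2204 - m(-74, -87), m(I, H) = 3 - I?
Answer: -11635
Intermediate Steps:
l = 2127 (l = 2204 - (3 - 1*(-74)) = 2204 - (3 + 74) = 2204 - 1*77 = 2204 - 77 = 2127)
(12002 + l) - 25764 = (12002 + 2127) - 25764 = 14129 - 25764 = -11635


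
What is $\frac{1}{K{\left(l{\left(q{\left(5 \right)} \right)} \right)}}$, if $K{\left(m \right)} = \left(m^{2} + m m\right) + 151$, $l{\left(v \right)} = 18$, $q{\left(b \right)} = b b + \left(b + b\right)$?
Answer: $\frac{1}{799} \approx 0.0012516$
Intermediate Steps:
$q{\left(b \right)} = b^{2} + 2 b$
$K{\left(m \right)} = 151 + 2 m^{2}$ ($K{\left(m \right)} = \left(m^{2} + m^{2}\right) + 151 = 2 m^{2} + 151 = 151 + 2 m^{2}$)
$\frac{1}{K{\left(l{\left(q{\left(5 \right)} \right)} \right)}} = \frac{1}{151 + 2 \cdot 18^{2}} = \frac{1}{151 + 2 \cdot 324} = \frac{1}{151 + 648} = \frac{1}{799}$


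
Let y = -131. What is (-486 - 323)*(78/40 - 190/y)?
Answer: -7207381/2620 ≈ -2750.9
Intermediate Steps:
(-486 - 323)*(78/40 - 190/y) = (-486 - 323)*(78/40 - 190/(-131)) = -809*(78*(1/40) - 190*(-1/131)) = -809*(39/20 + 190/131) = -809*8909/2620 = -7207381/2620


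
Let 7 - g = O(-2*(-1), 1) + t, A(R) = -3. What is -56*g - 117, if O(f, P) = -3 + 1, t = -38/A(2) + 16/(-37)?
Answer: 7117/111 ≈ 64.117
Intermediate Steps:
t = 1358/111 (t = -38/(-3) + 16/(-37) = -38*(-⅓) + 16*(-1/37) = 38/3 - 16/37 = 1358/111 ≈ 12.234)
O(f, P) = -2
g = -359/111 (g = 7 - (-2 + 1358/111) = 7 - 1*1136/111 = 7 - 1136/111 = -359/111 ≈ -3.2342)
-56*g - 117 = -56*(-359/111) - 117 = 20104/111 - 117 = 7117/111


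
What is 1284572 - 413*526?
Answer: 1067334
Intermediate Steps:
1284572 - 413*526 = 1284572 - 1*217238 = 1284572 - 217238 = 1067334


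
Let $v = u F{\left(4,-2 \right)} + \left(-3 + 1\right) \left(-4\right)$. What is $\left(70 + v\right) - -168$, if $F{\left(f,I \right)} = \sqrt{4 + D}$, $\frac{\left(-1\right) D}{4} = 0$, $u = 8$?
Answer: $262$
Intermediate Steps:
$D = 0$ ($D = \left(-4\right) 0 = 0$)
$F{\left(f,I \right)} = 2$ ($F{\left(f,I \right)} = \sqrt{4 + 0} = \sqrt{4} = 2$)
$v = 24$ ($v = 8 \cdot 2 + \left(-3 + 1\right) \left(-4\right) = 16 - -8 = 16 + 8 = 24$)
$\left(70 + v\right) - -168 = \left(70 + 24\right) - -168 = 94 + 168 = 262$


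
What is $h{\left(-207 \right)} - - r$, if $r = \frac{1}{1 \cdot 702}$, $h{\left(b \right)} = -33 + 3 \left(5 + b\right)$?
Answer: $- \frac{448577}{702} \approx -639.0$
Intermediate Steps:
$h{\left(b \right)} = -18 + 3 b$ ($h{\left(b \right)} = -33 + \left(15 + 3 b\right) = -18 + 3 b$)
$r = \frac{1}{702} \approx 0.0014245$
$h{\left(-207 \right)} - - r = \left(-18 + 3 \left(-207\right)\right) - \left(-1\right) \frac{1}{702} = \left(-18 - 621\right) - - \frac{1}{702} = -639 + \frac{1}{702} = - \frac{448577}{702}$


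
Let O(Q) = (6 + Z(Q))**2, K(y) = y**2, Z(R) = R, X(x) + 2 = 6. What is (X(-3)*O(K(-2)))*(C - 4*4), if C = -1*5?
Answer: -8400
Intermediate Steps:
X(x) = 4 (X(x) = -2 + 6 = 4)
C = -5
O(Q) = (6 + Q)**2
(X(-3)*O(K(-2)))*(C - 4*4) = (4*(6 + (-2)**2)**2)*(-5 - 4*4) = (4*(6 + 4)**2)*(-5 - 16) = (4*10**2)*(-21) = (4*100)*(-21) = 400*(-21) = -8400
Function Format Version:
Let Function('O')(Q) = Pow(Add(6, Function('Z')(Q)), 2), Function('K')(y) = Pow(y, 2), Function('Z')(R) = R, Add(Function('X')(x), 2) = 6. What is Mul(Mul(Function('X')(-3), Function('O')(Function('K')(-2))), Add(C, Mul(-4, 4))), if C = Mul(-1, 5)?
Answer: -8400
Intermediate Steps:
Function('X')(x) = 4 (Function('X')(x) = Add(-2, 6) = 4)
C = -5
Function('O')(Q) = Pow(Add(6, Q), 2)
Mul(Mul(Function('X')(-3), Function('O')(Function('K')(-2))), Add(C, Mul(-4, 4))) = Mul(Mul(4, Pow(Add(6, Pow(-2, 2)), 2)), Add(-5, Mul(-4, 4))) = Mul(Mul(4, Pow(Add(6, 4), 2)), Add(-5, -16)) = Mul(Mul(4, Pow(10, 2)), -21) = Mul(Mul(4, 100), -21) = Mul(400, -21) = -8400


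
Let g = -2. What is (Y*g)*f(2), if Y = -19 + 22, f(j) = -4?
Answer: 24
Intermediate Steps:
Y = 3
(Y*g)*f(2) = (3*(-2))*(-4) = -6*(-4) = 24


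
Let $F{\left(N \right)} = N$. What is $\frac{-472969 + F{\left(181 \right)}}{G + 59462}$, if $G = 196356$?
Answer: $- \frac{236394}{127909} \approx -1.8481$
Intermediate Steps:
$\frac{-472969 + F{\left(181 \right)}}{G + 59462} = \frac{-472969 + 181}{196356 + 59462} = - \frac{472788}{255818} = \left(-472788\right) \frac{1}{255818} = - \frac{236394}{127909}$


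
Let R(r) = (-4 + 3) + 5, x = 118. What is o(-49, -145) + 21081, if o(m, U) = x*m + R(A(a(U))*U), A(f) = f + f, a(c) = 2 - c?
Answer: 15303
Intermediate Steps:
A(f) = 2*f
R(r) = 4 (R(r) = -1 + 5 = 4)
o(m, U) = 4 + 118*m (o(m, U) = 118*m + 4 = 4 + 118*m)
o(-49, -145) + 21081 = (4 + 118*(-49)) + 21081 = (4 - 5782) + 21081 = -5778 + 21081 = 15303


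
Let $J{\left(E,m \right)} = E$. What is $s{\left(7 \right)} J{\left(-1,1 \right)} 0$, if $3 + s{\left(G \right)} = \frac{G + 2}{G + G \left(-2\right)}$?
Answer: $0$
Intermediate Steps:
$s{\left(G \right)} = -3 - \frac{2 + G}{G}$ ($s{\left(G \right)} = -3 + \frac{G + 2}{G + G \left(-2\right)} = -3 + \frac{2 + G}{G - 2 G} = -3 + \frac{2 + G}{\left(-1\right) G} = -3 + \left(2 + G\right) \left(- \frac{1}{G}\right) = -3 - \frac{2 + G}{G}$)
$s{\left(7 \right)} J{\left(-1,1 \right)} 0 = \left(-4 - \frac{2}{7}\right) \left(\left(-1\right) 0\right) = \left(-4 - \frac{2}{7}\right) 0 = \left(- \frac{30}{7}\right) 0 = 0$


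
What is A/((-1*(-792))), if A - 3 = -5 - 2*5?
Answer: -1/66 ≈ -0.015152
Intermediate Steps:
A = -12 (A = 3 + (-5 - 2*5) = 3 + (-5 - 10) = 3 - 15 = -12)
A/((-1*(-792))) = -12/((-1*(-792))) = -12/792 = -12*1/792 = -1/66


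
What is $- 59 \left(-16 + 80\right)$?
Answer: $-3776$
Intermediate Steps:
$- 59 \left(-16 + 80\right) = \left(-59\right) 64 = -3776$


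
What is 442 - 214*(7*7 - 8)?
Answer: -8332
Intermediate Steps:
442 - 214*(7*7 - 8) = 442 - 214*(49 - 8) = 442 - 214*41 = 442 - 8774 = -8332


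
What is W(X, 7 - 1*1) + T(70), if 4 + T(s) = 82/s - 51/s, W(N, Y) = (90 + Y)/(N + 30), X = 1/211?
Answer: -158499/443170 ≈ -0.35765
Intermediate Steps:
X = 1/211 ≈ 0.0047393
W(N, Y) = (90 + Y)/(30 + N)
T(s) = -4 + 31/s (T(s) = -4 + (82/s - 51/s) = -4 + 31/s)
W(X, 7 - 1*1) + T(70) = (90 + (7 - 1*1))/(30 + 1/211) + (-4 + 31/70) = (90 + (7 - 1))/(6331/211) + (-4 + 31*(1/70)) = 211*(90 + 6)/6331 + (-4 + 31/70) = (211/6331)*96 - 249/70 = 20256/6331 - 249/70 = -158499/443170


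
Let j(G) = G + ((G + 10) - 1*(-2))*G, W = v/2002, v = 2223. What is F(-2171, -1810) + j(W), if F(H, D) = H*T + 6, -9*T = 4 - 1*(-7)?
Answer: 570986707/213444 ≈ 2675.1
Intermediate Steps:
T = -11/9 (T = -(4 - 1*(-7))/9 = -(4 + 7)/9 = -1/9*11 = -11/9 ≈ -1.2222)
F(H, D) = 6 - 11*H/9 (F(H, D) = H*(-11/9) + 6 = -11*H/9 + 6 = 6 - 11*H/9)
W = 171/154 (W = 2223/2002 = 2223*(1/2002) = 171/154 ≈ 1.1104)
j(G) = G + G*(12 + G) (j(G) = G + ((10 + G) + 2)*G = G + (12 + G)*G = G + G*(12 + G))
F(-2171, -1810) + j(W) = (6 - 11/9*(-2171)) + 171*(13 + 171/154)/154 = (6 + 23881/9) + (171/154)*(2173/154) = 23935/9 + 371583/23716 = 570986707/213444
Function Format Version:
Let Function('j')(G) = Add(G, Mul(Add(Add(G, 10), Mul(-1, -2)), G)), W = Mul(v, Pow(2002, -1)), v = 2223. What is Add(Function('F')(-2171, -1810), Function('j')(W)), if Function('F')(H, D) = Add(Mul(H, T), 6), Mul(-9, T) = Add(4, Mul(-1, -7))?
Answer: Rational(570986707, 213444) ≈ 2675.1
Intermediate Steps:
T = Rational(-11, 9) (T = Mul(Rational(-1, 9), Add(4, Mul(-1, -7))) = Mul(Rational(-1, 9), Add(4, 7)) = Mul(Rational(-1, 9), 11) = Rational(-11, 9) ≈ -1.2222)
Function('F')(H, D) = Add(6, Mul(Rational(-11, 9), H)) (Function('F')(H, D) = Add(Mul(H, Rational(-11, 9)), 6) = Add(Mul(Rational(-11, 9), H), 6) = Add(6, Mul(Rational(-11, 9), H)))
W = Rational(171, 154) (W = Mul(2223, Pow(2002, -1)) = Mul(2223, Rational(1, 2002)) = Rational(171, 154) ≈ 1.1104)
Function('j')(G) = Add(G, Mul(G, Add(12, G))) (Function('j')(G) = Add(G, Mul(Add(Add(10, G), 2), G)) = Add(G, Mul(Add(12, G), G)) = Add(G, Mul(G, Add(12, G))))
Add(Function('F')(-2171, -1810), Function('j')(W)) = Add(Add(6, Mul(Rational(-11, 9), -2171)), Mul(Rational(171, 154), Add(13, Rational(171, 154)))) = Add(Add(6, Rational(23881, 9)), Mul(Rational(171, 154), Rational(2173, 154))) = Add(Rational(23935, 9), Rational(371583, 23716)) = Rational(570986707, 213444)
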